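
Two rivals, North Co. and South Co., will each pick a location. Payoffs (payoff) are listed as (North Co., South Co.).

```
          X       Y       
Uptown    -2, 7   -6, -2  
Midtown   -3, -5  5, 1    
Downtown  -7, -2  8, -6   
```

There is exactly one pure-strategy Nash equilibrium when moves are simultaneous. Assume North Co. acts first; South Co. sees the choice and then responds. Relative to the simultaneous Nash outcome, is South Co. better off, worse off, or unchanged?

Work backward from South Co.'s decision.
- Uptown: BR = X, leader payoff -2.
- Midtown: BR = Y, leader payoff 5.
- Downtown: BR = X, leader payoff -7.
Among -2, 5, -7, the best is 5 at Midtown. Subgame-perfect outcome: (Midtown, Y) with payoffs (5, 1).
Now find the simultaneous Nash equilibrium.
North Co.'s best replies: X→Uptown; Y→Downtown.
South Co.'s best replies: Uptown→X; Midtown→Y; Downtown→X.
Only (Uptown, X) has each player best-responding; Nash payoffs (-2, 7).
South Co. earns 1 sequentially versus 7 at the Nash outcome: worse off.

worse off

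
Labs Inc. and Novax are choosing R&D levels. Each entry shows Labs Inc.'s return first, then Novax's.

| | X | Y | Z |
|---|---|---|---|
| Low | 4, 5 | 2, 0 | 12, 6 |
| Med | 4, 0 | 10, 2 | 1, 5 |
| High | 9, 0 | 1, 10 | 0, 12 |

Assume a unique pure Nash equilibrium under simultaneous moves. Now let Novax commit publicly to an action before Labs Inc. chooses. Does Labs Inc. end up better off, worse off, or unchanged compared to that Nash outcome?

unchanged

Labs Inc. best-responds to each possible Novax move:
- X: Labs Inc. compares 4, 4, 9 and picks High; Novax would get 0.
- Y: Labs Inc. compares 2, 10, 1 and picks Med; Novax would get 2.
- Z: Labs Inc. compares 12, 1, 0 and picks Low; Novax would get 6.
Among 0, 2, 6, the best is 6 at Z. Subgame-perfect outcome: (Low, Z) with payoffs (12, 6).
Now find the simultaneous Nash equilibrium.
Labs Inc.'s best replies: X→High; Y→Med; Z→Low.
Novax's best replies: Low→Z; Med→Z; High→Z.
Only (Low, Z) has each player best-responding; Nash payoffs (12, 6).
Labs Inc. earns 12 sequentially versus 12 at the Nash outcome: unchanged.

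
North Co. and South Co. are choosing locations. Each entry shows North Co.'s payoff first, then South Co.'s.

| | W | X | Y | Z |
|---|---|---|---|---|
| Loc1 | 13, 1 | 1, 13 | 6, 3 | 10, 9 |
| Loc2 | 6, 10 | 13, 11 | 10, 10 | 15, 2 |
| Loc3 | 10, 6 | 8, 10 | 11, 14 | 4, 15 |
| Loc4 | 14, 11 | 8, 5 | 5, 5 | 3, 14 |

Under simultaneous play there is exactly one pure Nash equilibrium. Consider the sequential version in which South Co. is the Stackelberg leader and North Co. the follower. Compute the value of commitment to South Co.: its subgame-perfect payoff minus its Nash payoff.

North Co. best-responds to each possible South Co. move:
- W → North Co. plays Loc4 (best of 13, 6, 10, 14); South Co. gets 11.
- X → North Co. plays Loc2 (best of 1, 13, 8, 8); South Co. gets 11.
- Y → North Co. plays Loc3 (best of 6, 10, 11, 5); South Co. gets 14.
- Z → North Co. plays Loc2 (best of 10, 15, 4, 3); South Co. gets 2.
South Co.'s induced payoffs are 11, 11, 14, 2, so South Co. commits to Y. Subgame-perfect outcome: (Loc3, Y) with payoffs (11, 14).
Under simultaneous play:
North Co.'s best replies: W→Loc4; X→Loc2; Y→Loc3; Z→Loc2.
South Co.'s best replies: Loc1→X; Loc2→X; Loc3→Z; Loc4→Z.
Only (Loc2, X) has each player best-responding; Nash payoffs (13, 11).
South Co.'s commitment gain: 14 − 11 = 3.

3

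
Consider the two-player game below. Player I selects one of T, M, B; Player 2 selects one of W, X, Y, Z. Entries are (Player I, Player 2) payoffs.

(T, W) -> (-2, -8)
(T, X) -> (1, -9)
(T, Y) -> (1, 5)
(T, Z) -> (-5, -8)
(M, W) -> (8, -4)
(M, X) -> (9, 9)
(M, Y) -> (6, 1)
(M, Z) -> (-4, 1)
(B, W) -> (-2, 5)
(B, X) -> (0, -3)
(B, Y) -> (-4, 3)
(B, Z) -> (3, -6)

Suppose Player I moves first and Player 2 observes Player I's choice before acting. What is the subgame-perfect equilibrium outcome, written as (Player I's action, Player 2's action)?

(M, X)

Backward induction with Player I moving first.
- T → Player 2 plays Y (best of -8, -9, 5, -8); Player I gets 1.
- M → Player 2 plays X (best of -4, 9, 1, 1); Player I gets 9.
- B → Player 2 plays W (best of 5, -3, 3, -6); Player I gets -2.
Among 1, 9, -2, the best is 9 at M. Subgame-perfect outcome: (M, X) with payoffs (9, 9).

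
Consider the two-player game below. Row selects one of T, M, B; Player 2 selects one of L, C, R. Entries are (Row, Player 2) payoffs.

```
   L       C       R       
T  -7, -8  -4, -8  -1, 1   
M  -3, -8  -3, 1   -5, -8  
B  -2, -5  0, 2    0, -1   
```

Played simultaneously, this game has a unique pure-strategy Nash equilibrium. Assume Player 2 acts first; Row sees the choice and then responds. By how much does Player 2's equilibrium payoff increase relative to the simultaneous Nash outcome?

Backward induction with Player 2 moving first.
- L: BR = B, leader payoff -5.
- C: BR = B, leader payoff 2.
- R: BR = B, leader payoff -1.
Maximizing over -5, 2, -1, Player 2 chooses C. Subgame-perfect outcome: (B, C) with payoffs (0, 2).
Under simultaneous play:
Row's best replies: L→B; C→B; R→B.
Player 2's best replies: T→R; M→C; B→C.
The unique mutual best reply is (B, C), giving (0, 2).
Player 2's commitment gain: 2 − 2 = 0.

0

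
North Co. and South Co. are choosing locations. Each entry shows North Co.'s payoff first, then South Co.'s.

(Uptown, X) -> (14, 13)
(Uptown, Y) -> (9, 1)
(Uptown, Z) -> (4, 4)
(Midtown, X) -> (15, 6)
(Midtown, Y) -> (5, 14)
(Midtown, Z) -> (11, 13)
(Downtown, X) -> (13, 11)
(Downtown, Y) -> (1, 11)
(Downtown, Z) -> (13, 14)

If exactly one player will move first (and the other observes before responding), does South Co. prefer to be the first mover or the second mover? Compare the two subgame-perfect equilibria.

If North Co. leads: South Co.'s best replies are Uptown→X, Midtown→Y, Downtown→Z; North Co.'s induced payoffs 14, 5, 13; outcome (Uptown, X), payoffs (14, 13).
If South Co. leads: North Co.'s best replies are X→Midtown, Y→Uptown, Z→Downtown; South Co.'s induced payoffs 6, 1, 14; outcome (Downtown, Z), payoffs (13, 14).
South Co. gets 14 moving first and 13 moving second, so South Co. prefers to move first.

first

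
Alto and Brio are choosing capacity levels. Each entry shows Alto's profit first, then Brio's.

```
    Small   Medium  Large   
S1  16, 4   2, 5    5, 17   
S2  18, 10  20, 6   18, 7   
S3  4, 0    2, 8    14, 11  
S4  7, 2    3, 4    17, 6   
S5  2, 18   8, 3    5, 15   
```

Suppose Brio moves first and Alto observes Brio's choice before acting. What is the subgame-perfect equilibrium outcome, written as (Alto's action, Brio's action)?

Solve by backward induction (Brio leads).
- Small → Alto plays S2 (best of 16, 18, 4, 7, 2); Brio gets 10.
- Medium → Alto plays S2 (best of 2, 20, 2, 3, 8); Brio gets 6.
- Large → Alto plays S2 (best of 5, 18, 14, 17, 5); Brio gets 7.
Maximizing over 10, 6, 7, Brio chooses Small. Subgame-perfect outcome: (S2, Small) with payoffs (18, 10).

(S2, Small)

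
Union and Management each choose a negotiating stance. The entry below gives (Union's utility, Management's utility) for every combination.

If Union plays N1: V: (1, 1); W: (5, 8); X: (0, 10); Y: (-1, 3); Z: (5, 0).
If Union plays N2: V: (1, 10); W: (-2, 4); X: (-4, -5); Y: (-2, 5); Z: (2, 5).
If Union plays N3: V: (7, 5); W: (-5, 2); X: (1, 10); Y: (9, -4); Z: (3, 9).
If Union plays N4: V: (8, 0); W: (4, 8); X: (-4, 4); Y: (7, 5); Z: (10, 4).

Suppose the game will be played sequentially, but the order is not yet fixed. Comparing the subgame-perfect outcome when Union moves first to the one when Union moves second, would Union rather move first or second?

If Union leads: Management's best replies are N1→X, N2→V, N3→X, N4→W; Union's induced payoffs 0, 1, 1, 4; outcome (N4, W), payoffs (4, 8).
If Management leads: Union's best replies are V→N4, W→N1, X→N3, Y→N3, Z→N4; Management's induced payoffs 0, 8, 10, -4, 4; outcome (N3, X), payoffs (1, 10).
Union gets 4 moving first and 1 moving second, so Union prefers to move first.

first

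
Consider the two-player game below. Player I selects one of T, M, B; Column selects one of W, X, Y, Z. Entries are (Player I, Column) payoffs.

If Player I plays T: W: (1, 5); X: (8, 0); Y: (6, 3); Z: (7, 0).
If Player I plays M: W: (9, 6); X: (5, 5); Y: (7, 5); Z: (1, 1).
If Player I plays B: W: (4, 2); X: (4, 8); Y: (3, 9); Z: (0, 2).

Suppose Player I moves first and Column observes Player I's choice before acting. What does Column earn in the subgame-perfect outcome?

6

Column best-responds to each possible Player I move:
- T → Column plays W (best of 5, 0, 3, 0); Player I gets 1.
- M → Column plays W (best of 6, 5, 5, 1); Player I gets 9.
- B → Column plays Y (best of 2, 8, 9, 2); Player I gets 3.
Among 1, 9, 3, the best is 9 at M. Subgame-perfect outcome: (M, W) with payoffs (9, 6).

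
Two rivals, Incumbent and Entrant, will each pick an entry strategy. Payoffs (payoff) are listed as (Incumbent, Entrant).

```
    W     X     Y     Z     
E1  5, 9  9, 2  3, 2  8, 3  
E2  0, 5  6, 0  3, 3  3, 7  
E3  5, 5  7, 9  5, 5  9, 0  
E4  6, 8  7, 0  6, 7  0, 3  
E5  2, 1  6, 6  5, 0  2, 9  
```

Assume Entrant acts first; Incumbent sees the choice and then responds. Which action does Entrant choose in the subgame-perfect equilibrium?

Incumbent best-responds to each possible Entrant move:
- W → Incumbent plays E4 (best of 5, 0, 5, 6, 2); Entrant gets 8.
- X → Incumbent plays E1 (best of 9, 6, 7, 7, 6); Entrant gets 2.
- Y → Incumbent plays E4 (best of 3, 3, 5, 6, 5); Entrant gets 7.
- Z → Incumbent plays E3 (best of 8, 3, 9, 0, 2); Entrant gets 0.
Entrant's induced payoffs are 8, 2, 7, 0, so Entrant commits to W. Subgame-perfect outcome: (E4, W) with payoffs (6, 8).

W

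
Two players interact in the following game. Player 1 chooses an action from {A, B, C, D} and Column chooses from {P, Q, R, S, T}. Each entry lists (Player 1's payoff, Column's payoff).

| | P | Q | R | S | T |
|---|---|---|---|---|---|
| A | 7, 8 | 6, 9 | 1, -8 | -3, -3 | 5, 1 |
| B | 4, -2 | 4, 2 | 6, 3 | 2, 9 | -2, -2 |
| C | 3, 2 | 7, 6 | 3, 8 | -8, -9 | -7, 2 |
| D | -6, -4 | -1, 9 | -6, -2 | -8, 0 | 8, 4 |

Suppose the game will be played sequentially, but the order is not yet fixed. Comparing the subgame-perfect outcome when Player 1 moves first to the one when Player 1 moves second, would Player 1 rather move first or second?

If Player 1 leads: Column's best replies are A→Q, B→S, C→R, D→Q; Player 1's induced payoffs 6, 2, 3, -1; outcome (A, Q), payoffs (6, 9).
If Column leads: Player 1's best replies are P→A, Q→C, R→B, S→B, T→D; Column's induced payoffs 8, 6, 3, 9, 4; outcome (B, S), payoffs (2, 9).
Player 1 gets 6 moving first and 2 moving second, so Player 1 prefers to move first.

first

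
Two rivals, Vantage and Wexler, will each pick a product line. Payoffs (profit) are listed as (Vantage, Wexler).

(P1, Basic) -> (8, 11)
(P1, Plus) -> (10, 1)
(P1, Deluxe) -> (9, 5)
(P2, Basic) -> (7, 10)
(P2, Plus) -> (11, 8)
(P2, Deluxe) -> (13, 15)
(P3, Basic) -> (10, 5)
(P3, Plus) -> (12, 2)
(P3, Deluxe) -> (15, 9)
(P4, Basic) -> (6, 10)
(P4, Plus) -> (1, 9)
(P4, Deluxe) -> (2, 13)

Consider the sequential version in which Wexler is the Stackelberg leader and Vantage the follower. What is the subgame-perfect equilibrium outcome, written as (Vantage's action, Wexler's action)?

(P3, Deluxe)

Vantage best-responds to each possible Wexler move:
- Basic: Vantage compares 8, 7, 10, 6 and picks P3; Wexler would get 5.
- Plus: Vantage compares 10, 11, 12, 1 and picks P3; Wexler would get 2.
- Deluxe: Vantage compares 9, 13, 15, 2 and picks P3; Wexler would get 9.
Wexler's induced payoffs are 5, 2, 9, so Wexler commits to Deluxe. Subgame-perfect outcome: (P3, Deluxe) with payoffs (15, 9).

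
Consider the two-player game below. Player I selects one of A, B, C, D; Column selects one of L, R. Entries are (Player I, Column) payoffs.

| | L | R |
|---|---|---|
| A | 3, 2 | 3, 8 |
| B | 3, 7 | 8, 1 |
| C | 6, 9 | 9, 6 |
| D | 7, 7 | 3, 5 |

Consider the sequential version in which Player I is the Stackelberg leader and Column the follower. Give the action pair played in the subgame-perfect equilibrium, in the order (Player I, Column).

Backward induction with Player I moving first.
- A: Column compares 2, 8 and picks R; Player I would get 3.
- B: Column compares 7, 1 and picks L; Player I would get 3.
- C: Column compares 9, 6 and picks L; Player I would get 6.
- D: Column compares 7, 5 and picks L; Player I would get 7.
Among 3, 3, 6, 7, the best is 7 at D. Subgame-perfect outcome: (D, L) with payoffs (7, 7).

(D, L)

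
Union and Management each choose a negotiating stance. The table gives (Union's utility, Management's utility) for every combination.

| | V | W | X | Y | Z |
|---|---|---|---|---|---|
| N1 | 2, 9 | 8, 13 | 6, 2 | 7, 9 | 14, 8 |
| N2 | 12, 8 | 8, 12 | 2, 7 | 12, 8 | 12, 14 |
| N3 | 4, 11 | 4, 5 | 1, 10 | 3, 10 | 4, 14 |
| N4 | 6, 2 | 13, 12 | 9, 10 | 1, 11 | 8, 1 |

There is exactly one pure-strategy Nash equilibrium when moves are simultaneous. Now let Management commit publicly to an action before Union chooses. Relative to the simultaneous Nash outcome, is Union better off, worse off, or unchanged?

unchanged

Work backward from Union's decision.
- V: Union compares 2, 12, 4, 6 and picks N2; Management would get 8.
- W: Union compares 8, 8, 4, 13 and picks N4; Management would get 12.
- X: Union compares 6, 2, 1, 9 and picks N4; Management would get 10.
- Y: Union compares 7, 12, 3, 1 and picks N2; Management would get 8.
- Z: Union compares 14, 12, 4, 8 and picks N1; Management would get 8.
Maximizing over 8, 12, 10, 8, 8, Management chooses W. Subgame-perfect outcome: (N4, W) with payoffs (13, 12).
For the simultaneous game, intersect best replies.
Union's best replies: V→N2; W→N4; X→N4; Y→N2; Z→N1.
Management's best replies: N1→W; N2→Z; N3→Z; N4→W.
Only (N4, W) has each player best-responding; Nash payoffs (13, 12).
Union earns 13 sequentially versus 13 at the Nash outcome: unchanged.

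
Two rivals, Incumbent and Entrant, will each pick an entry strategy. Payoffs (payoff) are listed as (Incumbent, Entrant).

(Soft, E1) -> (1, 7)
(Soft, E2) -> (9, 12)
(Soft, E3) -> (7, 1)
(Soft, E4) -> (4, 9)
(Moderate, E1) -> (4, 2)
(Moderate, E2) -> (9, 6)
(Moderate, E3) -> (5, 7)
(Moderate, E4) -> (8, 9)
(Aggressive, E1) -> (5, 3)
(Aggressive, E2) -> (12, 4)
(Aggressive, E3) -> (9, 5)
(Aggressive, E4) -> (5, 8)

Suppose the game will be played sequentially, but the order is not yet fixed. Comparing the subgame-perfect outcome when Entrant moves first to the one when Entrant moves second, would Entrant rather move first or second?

If Incumbent leads: Entrant's best replies are Soft→E2, Moderate→E4, Aggressive→E4; Incumbent's induced payoffs 9, 8, 5; outcome (Soft, E2), payoffs (9, 12).
If Entrant leads: Incumbent's best replies are E1→Aggressive, E2→Aggressive, E3→Aggressive, E4→Moderate; Entrant's induced payoffs 3, 4, 5, 9; outcome (Moderate, E4), payoffs (8, 9).
Entrant gets 9 moving first and 12 moving second, so Entrant prefers to move second.

second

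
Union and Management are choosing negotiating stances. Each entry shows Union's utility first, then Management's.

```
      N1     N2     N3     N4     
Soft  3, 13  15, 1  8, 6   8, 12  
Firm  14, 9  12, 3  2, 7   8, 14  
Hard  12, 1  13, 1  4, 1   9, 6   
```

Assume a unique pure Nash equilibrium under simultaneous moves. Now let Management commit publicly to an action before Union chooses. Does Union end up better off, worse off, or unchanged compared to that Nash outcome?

better off

Backward induction with Management moving first.
- N1 → Union plays Firm (best of 3, 14, 12); Management gets 9.
- N2 → Union plays Soft (best of 15, 12, 13); Management gets 1.
- N3 → Union plays Soft (best of 8, 2, 4); Management gets 6.
- N4 → Union plays Hard (best of 8, 8, 9); Management gets 6.
Among 9, 1, 6, 6, the best is 9 at N1. Subgame-perfect outcome: (Firm, N1) with payoffs (14, 9).
For the simultaneous game, intersect best replies.
Union's best replies: N1→Firm; N2→Soft; N3→Soft; N4→Hard.
Management's best replies: Soft→N1; Firm→N4; Hard→N4.
Only (Hard, N4) has each player best-responding; Nash payoffs (9, 6).
Union earns 14 sequentially versus 9 at the Nash outcome: better off.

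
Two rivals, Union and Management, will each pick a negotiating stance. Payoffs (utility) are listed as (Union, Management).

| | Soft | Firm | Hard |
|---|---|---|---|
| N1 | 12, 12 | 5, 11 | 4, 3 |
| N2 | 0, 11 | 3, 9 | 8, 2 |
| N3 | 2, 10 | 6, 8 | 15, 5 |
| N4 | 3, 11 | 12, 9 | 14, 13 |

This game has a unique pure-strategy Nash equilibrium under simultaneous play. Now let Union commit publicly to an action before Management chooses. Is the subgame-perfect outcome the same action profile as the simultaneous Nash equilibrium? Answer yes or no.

no

Backward induction with Union moving first.
- N1: BR = Soft, leader payoff 12.
- N2: BR = Soft, leader payoff 0.
- N3: BR = Soft, leader payoff 2.
- N4: BR = Hard, leader payoff 14.
Union's induced payoffs are 12, 0, 2, 14, so Union commits to N4. Subgame-perfect outcome: (N4, Hard) with payoffs (14, 13).
Under simultaneous play:
Union's best replies: Soft→N1; Firm→N4; Hard→N3.
Management's best replies: N1→Soft; N2→Soft; N3→Soft; N4→Hard.
The unique mutual best reply is (N1, Soft), giving (12, 12).
Sequential outcome (N4, Hard) differs from the Nash profile (N1, Soft).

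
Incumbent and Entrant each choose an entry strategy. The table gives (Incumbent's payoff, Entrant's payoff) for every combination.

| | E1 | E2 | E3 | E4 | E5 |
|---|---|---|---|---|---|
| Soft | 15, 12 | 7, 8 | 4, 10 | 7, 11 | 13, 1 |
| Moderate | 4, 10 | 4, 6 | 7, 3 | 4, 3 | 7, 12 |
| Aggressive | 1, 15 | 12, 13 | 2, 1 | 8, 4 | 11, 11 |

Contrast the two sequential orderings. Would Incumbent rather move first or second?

If Incumbent leads: Entrant's best replies are Soft→E1, Moderate→E5, Aggressive→E1; Incumbent's induced payoffs 15, 7, 1; outcome (Soft, E1), payoffs (15, 12).
If Entrant leads: Incumbent's best replies are E1→Soft, E2→Aggressive, E3→Moderate, E4→Aggressive, E5→Soft; Entrant's induced payoffs 12, 13, 3, 4, 1; outcome (Aggressive, E2), payoffs (12, 13).
Incumbent gets 15 moving first and 12 moving second, so Incumbent prefers to move first.

first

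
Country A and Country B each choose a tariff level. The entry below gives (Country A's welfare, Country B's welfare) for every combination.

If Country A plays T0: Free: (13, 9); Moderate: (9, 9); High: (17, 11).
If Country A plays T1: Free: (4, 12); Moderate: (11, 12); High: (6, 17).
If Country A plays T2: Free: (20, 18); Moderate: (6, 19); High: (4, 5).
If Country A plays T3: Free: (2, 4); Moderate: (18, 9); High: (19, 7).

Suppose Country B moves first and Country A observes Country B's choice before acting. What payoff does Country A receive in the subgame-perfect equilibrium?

Work backward from Country A's decision.
- Free: BR = T2, leader payoff 18.
- Moderate: BR = T3, leader payoff 9.
- High: BR = T3, leader payoff 7.
Maximizing over 18, 9, 7, Country B chooses Free. Subgame-perfect outcome: (T2, Free) with payoffs (20, 18).

20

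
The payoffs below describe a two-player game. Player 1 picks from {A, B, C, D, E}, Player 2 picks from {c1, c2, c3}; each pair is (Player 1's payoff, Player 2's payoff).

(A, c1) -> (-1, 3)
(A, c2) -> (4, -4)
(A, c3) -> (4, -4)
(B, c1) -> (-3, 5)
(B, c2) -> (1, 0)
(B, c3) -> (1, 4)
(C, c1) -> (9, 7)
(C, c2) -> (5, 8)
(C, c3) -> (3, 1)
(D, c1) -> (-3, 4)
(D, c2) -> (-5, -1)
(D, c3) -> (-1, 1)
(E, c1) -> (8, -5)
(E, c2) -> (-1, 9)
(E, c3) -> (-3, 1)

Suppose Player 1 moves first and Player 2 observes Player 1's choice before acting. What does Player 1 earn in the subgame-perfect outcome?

Work backward from Player 2's decision.
- A: Player 2 compares 3, -4, -4 and picks c1; Player 1 would get -1.
- B: Player 2 compares 5, 0, 4 and picks c1; Player 1 would get -3.
- C: Player 2 compares 7, 8, 1 and picks c2; Player 1 would get 5.
- D: Player 2 compares 4, -1, 1 and picks c1; Player 1 would get -3.
- E: Player 2 compares -5, 9, 1 and picks c2; Player 1 would get -1.
Among -1, -3, 5, -3, -1, the best is 5 at C. Subgame-perfect outcome: (C, c2) with payoffs (5, 8).

5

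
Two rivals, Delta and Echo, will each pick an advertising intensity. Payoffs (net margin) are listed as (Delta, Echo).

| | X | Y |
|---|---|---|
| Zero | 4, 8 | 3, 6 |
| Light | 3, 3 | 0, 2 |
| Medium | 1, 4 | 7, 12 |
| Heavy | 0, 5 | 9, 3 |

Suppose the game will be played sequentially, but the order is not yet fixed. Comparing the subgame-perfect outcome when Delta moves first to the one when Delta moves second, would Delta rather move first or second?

first

If Delta leads: Echo's best replies are Zero→X, Light→X, Medium→Y, Heavy→X; Delta's induced payoffs 4, 3, 7, 0; outcome (Medium, Y), payoffs (7, 12).
If Echo leads: Delta's best replies are X→Zero, Y→Heavy; Echo's induced payoffs 8, 3; outcome (Zero, X), payoffs (4, 8).
Delta gets 7 moving first and 4 moving second, so Delta prefers to move first.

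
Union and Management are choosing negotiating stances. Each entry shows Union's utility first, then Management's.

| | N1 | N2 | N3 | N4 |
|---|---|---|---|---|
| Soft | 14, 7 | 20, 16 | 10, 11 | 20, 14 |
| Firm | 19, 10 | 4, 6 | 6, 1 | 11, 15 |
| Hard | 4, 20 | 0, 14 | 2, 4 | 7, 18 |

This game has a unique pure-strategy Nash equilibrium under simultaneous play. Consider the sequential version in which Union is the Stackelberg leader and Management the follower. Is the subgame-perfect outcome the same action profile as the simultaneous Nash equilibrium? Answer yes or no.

yes

Solve by backward induction (Union leads).
- Soft: BR = N2, leader payoff 20.
- Firm: BR = N4, leader payoff 11.
- Hard: BR = N1, leader payoff 4.
Maximizing over 20, 11, 4, Union chooses Soft. Subgame-perfect outcome: (Soft, N2) with payoffs (20, 16).
Under simultaneous play:
Union's best replies: N1→Firm; N2→Soft; N3→Soft; N4→Soft.
Management's best replies: Soft→N2; Firm→N4; Hard→N1.
Only (Soft, N2) has each player best-responding; Nash payoffs (20, 16).
Sequential outcome (Soft, N2) coincides with the Nash profile (Soft, N2).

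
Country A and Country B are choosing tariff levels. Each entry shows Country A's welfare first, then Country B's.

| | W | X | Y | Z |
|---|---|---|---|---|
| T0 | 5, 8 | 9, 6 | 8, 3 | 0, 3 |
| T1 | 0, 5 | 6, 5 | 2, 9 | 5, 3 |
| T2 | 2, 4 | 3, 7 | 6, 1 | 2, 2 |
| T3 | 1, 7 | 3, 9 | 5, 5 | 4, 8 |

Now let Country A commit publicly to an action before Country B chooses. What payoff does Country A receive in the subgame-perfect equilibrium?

Solve by backward induction (Country A leads).
- T0 → Country B plays W (best of 8, 6, 3, 3); Country A gets 5.
- T1 → Country B plays Y (best of 5, 5, 9, 3); Country A gets 2.
- T2 → Country B plays X (best of 4, 7, 1, 2); Country A gets 3.
- T3 → Country B plays X (best of 7, 9, 5, 8); Country A gets 3.
Maximizing over 5, 2, 3, 3, Country A chooses T0. Subgame-perfect outcome: (T0, W) with payoffs (5, 8).

5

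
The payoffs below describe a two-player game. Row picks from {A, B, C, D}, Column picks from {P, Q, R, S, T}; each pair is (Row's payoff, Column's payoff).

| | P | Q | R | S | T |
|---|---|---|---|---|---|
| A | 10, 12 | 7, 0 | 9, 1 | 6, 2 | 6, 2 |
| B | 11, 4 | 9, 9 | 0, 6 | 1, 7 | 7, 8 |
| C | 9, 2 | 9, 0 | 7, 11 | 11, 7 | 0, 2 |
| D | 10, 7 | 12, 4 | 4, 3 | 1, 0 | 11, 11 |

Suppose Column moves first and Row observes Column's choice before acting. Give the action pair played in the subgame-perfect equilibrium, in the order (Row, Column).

Backward induction with Column moving first.
- P: BR = B, leader payoff 4.
- Q: BR = D, leader payoff 4.
- R: BR = A, leader payoff 1.
- S: BR = C, leader payoff 7.
- T: BR = D, leader payoff 11.
Maximizing over 4, 4, 1, 7, 11, Column chooses T. Subgame-perfect outcome: (D, T) with payoffs (11, 11).

(D, T)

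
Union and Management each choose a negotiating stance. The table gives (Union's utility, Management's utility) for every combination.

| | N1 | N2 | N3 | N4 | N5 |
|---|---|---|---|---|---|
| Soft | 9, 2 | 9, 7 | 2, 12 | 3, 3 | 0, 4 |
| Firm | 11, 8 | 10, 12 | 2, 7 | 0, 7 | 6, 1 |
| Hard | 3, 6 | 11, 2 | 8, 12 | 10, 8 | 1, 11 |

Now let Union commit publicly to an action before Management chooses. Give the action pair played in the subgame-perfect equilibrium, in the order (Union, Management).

Solve by backward induction (Union leads).
- Soft → Management plays N3 (best of 2, 7, 12, 3, 4); Union gets 2.
- Firm → Management plays N2 (best of 8, 12, 7, 7, 1); Union gets 10.
- Hard → Management plays N3 (best of 6, 2, 12, 8, 11); Union gets 8.
Union's induced payoffs are 2, 10, 8, so Union commits to Firm. Subgame-perfect outcome: (Firm, N2) with payoffs (10, 12).

(Firm, N2)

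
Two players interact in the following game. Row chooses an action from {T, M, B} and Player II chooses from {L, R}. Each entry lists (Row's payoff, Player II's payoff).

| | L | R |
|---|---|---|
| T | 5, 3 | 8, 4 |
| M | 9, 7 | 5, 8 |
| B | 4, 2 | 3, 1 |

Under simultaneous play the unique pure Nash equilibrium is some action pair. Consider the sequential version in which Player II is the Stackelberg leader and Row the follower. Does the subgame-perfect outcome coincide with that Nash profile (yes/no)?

no

Row best-responds to each possible Player II move:
- L → Row plays M (best of 5, 9, 4); Player II gets 7.
- R → Row plays T (best of 8, 5, 3); Player II gets 4.
Maximizing over 7, 4, Player II chooses L. Subgame-perfect outcome: (M, L) with payoffs (9, 7).
For the simultaneous game, intersect best replies.
Row's best replies: L→M; R→T.
Player II's best replies: T→R; M→R; B→L.
Only (T, R) has each player best-responding; Nash payoffs (8, 4).
Sequential outcome (M, L) differs from the Nash profile (T, R).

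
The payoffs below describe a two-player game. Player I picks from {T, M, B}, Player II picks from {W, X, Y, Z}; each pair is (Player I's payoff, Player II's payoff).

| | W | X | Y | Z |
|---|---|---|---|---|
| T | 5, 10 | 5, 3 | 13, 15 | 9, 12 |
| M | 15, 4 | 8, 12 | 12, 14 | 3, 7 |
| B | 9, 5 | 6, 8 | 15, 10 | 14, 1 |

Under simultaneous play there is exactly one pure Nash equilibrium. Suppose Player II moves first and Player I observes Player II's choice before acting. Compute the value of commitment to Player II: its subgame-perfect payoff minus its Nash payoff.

2

Work backward from Player I's decision.
- W → Player I plays M (best of 5, 15, 9); Player II gets 4.
- X → Player I plays M (best of 5, 8, 6); Player II gets 12.
- Y → Player I plays B (best of 13, 12, 15); Player II gets 10.
- Z → Player I plays B (best of 9, 3, 14); Player II gets 1.
Player II's induced payoffs are 4, 12, 10, 1, so Player II commits to X. Subgame-perfect outcome: (M, X) with payoffs (8, 12).
For the simultaneous game, intersect best replies.
Player I's best replies: W→M; X→M; Y→B; Z→B.
Player II's best replies: T→Y; M→Y; B→Y.
The unique mutual best reply is (B, Y), giving (15, 10).
Player II's commitment gain: 12 − 10 = 2.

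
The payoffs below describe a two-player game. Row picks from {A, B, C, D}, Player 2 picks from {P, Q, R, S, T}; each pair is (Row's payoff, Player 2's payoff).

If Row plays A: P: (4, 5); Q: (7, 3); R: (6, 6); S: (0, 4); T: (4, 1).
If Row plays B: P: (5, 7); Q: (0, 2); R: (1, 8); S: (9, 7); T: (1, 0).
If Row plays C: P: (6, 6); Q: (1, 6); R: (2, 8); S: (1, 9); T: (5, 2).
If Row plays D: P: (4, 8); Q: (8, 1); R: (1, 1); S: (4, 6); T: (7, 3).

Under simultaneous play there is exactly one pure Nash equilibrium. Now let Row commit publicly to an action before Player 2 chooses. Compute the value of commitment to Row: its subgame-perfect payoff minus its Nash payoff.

Player 2 best-responds to each possible Row move:
- A → Player 2 plays R (best of 5, 3, 6, 4, 1); Row gets 6.
- B → Player 2 plays R (best of 7, 2, 8, 7, 0); Row gets 1.
- C → Player 2 plays S (best of 6, 6, 8, 9, 2); Row gets 1.
- D → Player 2 plays P (best of 8, 1, 1, 6, 3); Row gets 4.
Among 6, 1, 1, 4, the best is 6 at A. Subgame-perfect outcome: (A, R) with payoffs (6, 6).
Now find the simultaneous Nash equilibrium.
Row's best replies: P→C; Q→D; R→A; S→B; T→D.
Player 2's best replies: A→R; B→R; C→S; D→P.
Only (A, R) has each player best-responding; Nash payoffs (6, 6).
Row's commitment gain: 6 − 6 = 0.

0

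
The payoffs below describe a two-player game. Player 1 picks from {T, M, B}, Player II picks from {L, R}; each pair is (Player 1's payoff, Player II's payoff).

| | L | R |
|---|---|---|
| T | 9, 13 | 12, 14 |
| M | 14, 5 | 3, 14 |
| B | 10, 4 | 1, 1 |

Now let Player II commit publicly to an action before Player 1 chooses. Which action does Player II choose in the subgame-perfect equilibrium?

R

Work backward from Player 1's decision.
- L: Player 1 compares 9, 14, 10 and picks M; Player II would get 5.
- R: Player 1 compares 12, 3, 1 and picks T; Player II would get 14.
Maximizing over 5, 14, Player II chooses R. Subgame-perfect outcome: (T, R) with payoffs (12, 14).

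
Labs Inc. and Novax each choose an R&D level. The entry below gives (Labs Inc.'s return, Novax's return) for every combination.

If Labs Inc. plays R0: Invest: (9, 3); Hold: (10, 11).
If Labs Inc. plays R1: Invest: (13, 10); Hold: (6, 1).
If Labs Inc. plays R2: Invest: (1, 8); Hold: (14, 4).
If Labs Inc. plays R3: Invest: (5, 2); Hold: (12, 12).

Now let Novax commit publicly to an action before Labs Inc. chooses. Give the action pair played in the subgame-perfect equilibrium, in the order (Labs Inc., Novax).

Backward induction with Novax moving first.
- Invest: BR = R1, leader payoff 10.
- Hold: BR = R2, leader payoff 4.
Among 10, 4, the best is 10 at Invest. Subgame-perfect outcome: (R1, Invest) with payoffs (13, 10).

(R1, Invest)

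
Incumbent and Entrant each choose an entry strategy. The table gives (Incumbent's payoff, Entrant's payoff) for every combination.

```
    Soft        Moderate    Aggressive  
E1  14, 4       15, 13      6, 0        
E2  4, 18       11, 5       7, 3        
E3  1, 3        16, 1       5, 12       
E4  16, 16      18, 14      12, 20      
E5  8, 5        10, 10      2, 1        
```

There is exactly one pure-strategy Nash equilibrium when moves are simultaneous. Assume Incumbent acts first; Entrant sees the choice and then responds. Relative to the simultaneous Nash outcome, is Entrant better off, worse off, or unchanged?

Work backward from Entrant's decision.
- E1: BR = Moderate, leader payoff 15.
- E2: BR = Soft, leader payoff 4.
- E3: BR = Aggressive, leader payoff 5.
- E4: BR = Aggressive, leader payoff 12.
- E5: BR = Moderate, leader payoff 10.
Incumbent's induced payoffs are 15, 4, 5, 12, 10, so Incumbent commits to E1. Subgame-perfect outcome: (E1, Moderate) with payoffs (15, 13).
For the simultaneous game, intersect best replies.
Incumbent's best replies: Soft→E4; Moderate→E4; Aggressive→E4.
Entrant's best replies: E1→Moderate; E2→Soft; E3→Aggressive; E4→Aggressive; E5→Moderate.
The unique mutual best reply is (E4, Aggressive), giving (12, 20).
Entrant earns 13 sequentially versus 20 at the Nash outcome: worse off.

worse off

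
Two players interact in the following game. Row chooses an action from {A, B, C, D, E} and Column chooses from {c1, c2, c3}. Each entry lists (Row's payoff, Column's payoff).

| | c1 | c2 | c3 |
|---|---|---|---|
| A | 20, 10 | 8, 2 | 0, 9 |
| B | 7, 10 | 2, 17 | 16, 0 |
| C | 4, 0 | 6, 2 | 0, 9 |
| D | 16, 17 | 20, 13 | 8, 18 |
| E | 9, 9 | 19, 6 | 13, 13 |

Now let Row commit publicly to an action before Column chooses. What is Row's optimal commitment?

A

Backward induction with Row moving first.
- A: Column compares 10, 2, 9 and picks c1; Row would get 20.
- B: Column compares 10, 17, 0 and picks c2; Row would get 2.
- C: Column compares 0, 2, 9 and picks c3; Row would get 0.
- D: Column compares 17, 13, 18 and picks c3; Row would get 8.
- E: Column compares 9, 6, 13 and picks c3; Row would get 13.
Maximizing over 20, 2, 0, 8, 13, Row chooses A. Subgame-perfect outcome: (A, c1) with payoffs (20, 10).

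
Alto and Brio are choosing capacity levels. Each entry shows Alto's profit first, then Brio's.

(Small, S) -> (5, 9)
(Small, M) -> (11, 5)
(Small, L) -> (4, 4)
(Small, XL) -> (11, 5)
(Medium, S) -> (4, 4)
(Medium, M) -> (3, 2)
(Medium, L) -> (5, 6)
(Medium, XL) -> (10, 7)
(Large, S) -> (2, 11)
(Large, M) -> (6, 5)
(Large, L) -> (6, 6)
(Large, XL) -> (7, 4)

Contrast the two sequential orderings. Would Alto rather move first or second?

If Alto leads: Brio's best replies are Small→S, Medium→XL, Large→S; Alto's induced payoffs 5, 10, 2; outcome (Medium, XL), payoffs (10, 7).
If Brio leads: Alto's best replies are S→Small, M→Small, L→Large, XL→Small; Brio's induced payoffs 9, 5, 6, 5; outcome (Small, S), payoffs (5, 9).
Alto gets 10 moving first and 5 moving second, so Alto prefers to move first.

first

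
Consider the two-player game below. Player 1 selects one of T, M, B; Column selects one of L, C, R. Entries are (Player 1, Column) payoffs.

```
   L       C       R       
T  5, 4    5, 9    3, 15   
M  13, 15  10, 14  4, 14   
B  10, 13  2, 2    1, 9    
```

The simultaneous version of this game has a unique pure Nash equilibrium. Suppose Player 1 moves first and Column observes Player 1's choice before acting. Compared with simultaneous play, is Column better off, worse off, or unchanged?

Backward induction with Player 1 moving first.
- T → Column plays R (best of 4, 9, 15); Player 1 gets 3.
- M → Column plays L (best of 15, 14, 14); Player 1 gets 13.
- B → Column plays L (best of 13, 2, 9); Player 1 gets 10.
Player 1's induced payoffs are 3, 13, 10, so Player 1 commits to M. Subgame-perfect outcome: (M, L) with payoffs (13, 15).
For the simultaneous game, intersect best replies.
Player 1's best replies: L→M; C→M; R→M.
Column's best replies: T→R; M→L; B→L.
The unique mutual best reply is (M, L), giving (13, 15).
Column earns 15 sequentially versus 15 at the Nash outcome: unchanged.

unchanged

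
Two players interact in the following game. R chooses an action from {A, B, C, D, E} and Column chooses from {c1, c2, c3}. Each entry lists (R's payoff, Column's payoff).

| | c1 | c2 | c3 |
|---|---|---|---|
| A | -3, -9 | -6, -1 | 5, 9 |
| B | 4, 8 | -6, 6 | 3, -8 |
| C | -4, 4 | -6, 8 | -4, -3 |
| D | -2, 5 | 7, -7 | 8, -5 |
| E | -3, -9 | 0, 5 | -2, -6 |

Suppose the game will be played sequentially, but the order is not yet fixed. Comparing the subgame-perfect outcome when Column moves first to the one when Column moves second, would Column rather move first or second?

If R leads: Column's best replies are A→c3, B→c1, C→c2, D→c1, E→c2; R's induced payoffs 5, 4, -6, -2, 0; outcome (A, c3), payoffs (5, 9).
If Column leads: R's best replies are c1→B, c2→D, c3→D; Column's induced payoffs 8, -7, -5; outcome (B, c1), payoffs (4, 8).
Column gets 8 moving first and 9 moving second, so Column prefers to move second.

second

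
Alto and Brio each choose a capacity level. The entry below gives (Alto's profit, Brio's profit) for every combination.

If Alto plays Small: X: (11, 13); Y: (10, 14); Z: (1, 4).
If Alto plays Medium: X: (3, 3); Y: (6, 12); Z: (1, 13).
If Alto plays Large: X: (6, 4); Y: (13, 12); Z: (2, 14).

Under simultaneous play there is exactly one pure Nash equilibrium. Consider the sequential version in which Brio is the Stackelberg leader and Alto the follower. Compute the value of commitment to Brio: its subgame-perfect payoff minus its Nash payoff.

Alto best-responds to each possible Brio move:
- X → Alto plays Small (best of 11, 3, 6); Brio gets 13.
- Y → Alto plays Large (best of 10, 6, 13); Brio gets 12.
- Z → Alto plays Large (best of 1, 1, 2); Brio gets 14.
Brio's induced payoffs are 13, 12, 14, so Brio commits to Z. Subgame-perfect outcome: (Large, Z) with payoffs (2, 14).
Now find the simultaneous Nash equilibrium.
Alto's best replies: X→Small; Y→Large; Z→Large.
Brio's best replies: Small→Y; Medium→Z; Large→Z.
The unique mutual best reply is (Large, Z), giving (2, 14).
Brio's commitment gain: 14 − 14 = 0.

0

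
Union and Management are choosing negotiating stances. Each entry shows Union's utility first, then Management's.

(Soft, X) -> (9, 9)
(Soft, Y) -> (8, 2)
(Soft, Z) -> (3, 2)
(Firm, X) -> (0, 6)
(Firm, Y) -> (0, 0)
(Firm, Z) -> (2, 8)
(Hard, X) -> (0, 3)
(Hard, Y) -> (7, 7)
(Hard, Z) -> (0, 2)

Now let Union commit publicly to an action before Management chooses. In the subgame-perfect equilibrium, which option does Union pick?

Management best-responds to each possible Union move:
- Soft: BR = X, leader payoff 9.
- Firm: BR = Z, leader payoff 2.
- Hard: BR = Y, leader payoff 7.
Maximizing over 9, 2, 7, Union chooses Soft. Subgame-perfect outcome: (Soft, X) with payoffs (9, 9).

Soft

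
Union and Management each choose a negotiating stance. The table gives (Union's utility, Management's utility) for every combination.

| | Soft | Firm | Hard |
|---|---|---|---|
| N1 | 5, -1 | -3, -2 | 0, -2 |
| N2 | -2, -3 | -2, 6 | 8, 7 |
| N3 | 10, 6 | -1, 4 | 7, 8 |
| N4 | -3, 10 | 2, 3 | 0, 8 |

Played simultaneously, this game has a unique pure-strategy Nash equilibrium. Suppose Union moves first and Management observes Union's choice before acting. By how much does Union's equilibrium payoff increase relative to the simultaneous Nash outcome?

Work backward from Management's decision.
- N1: BR = Soft, leader payoff 5.
- N2: BR = Hard, leader payoff 8.
- N3: BR = Hard, leader payoff 7.
- N4: BR = Soft, leader payoff -3.
Union's induced payoffs are 5, 8, 7, -3, so Union commits to N2. Subgame-perfect outcome: (N2, Hard) with payoffs (8, 7).
Under simultaneous play:
Union's best replies: Soft→N3; Firm→N4; Hard→N2.
Management's best replies: N1→Soft; N2→Hard; N3→Hard; N4→Soft.
The unique mutual best reply is (N2, Hard), giving (8, 7).
Union's commitment gain: 8 − 8 = 0.

0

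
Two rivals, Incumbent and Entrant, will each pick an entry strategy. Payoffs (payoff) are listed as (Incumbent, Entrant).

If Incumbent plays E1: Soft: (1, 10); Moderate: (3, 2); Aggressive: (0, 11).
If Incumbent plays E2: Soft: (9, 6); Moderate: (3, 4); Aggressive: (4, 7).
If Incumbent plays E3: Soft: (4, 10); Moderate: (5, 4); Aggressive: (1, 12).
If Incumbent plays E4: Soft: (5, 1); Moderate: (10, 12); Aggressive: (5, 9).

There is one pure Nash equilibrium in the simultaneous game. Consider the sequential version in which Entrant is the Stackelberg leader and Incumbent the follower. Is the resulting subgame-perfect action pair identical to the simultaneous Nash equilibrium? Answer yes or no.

yes

Incumbent best-responds to each possible Entrant move:
- Soft → Incumbent plays E2 (best of 1, 9, 4, 5); Entrant gets 6.
- Moderate → Incumbent plays E4 (best of 3, 3, 5, 10); Entrant gets 12.
- Aggressive → Incumbent plays E4 (best of 0, 4, 1, 5); Entrant gets 9.
Entrant's induced payoffs are 6, 12, 9, so Entrant commits to Moderate. Subgame-perfect outcome: (E4, Moderate) with payoffs (10, 12).
Now find the simultaneous Nash equilibrium.
Incumbent's best replies: Soft→E2; Moderate→E4; Aggressive→E4.
Entrant's best replies: E1→Aggressive; E2→Aggressive; E3→Aggressive; E4→Moderate.
The unique mutual best reply is (E4, Moderate), giving (10, 12).
Sequential outcome (E4, Moderate) coincides with the Nash profile (E4, Moderate).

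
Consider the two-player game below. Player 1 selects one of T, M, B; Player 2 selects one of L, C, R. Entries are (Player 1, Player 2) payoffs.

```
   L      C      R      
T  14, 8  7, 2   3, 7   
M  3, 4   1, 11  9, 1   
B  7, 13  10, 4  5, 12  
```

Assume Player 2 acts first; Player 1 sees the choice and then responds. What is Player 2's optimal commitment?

L

Solve by backward induction (Player 2 leads).
- L: Player 1 compares 14, 3, 7 and picks T; Player 2 would get 8.
- C: Player 1 compares 7, 1, 10 and picks B; Player 2 would get 4.
- R: Player 1 compares 3, 9, 5 and picks M; Player 2 would get 1.
Player 2's induced payoffs are 8, 4, 1, so Player 2 commits to L. Subgame-perfect outcome: (T, L) with payoffs (14, 8).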